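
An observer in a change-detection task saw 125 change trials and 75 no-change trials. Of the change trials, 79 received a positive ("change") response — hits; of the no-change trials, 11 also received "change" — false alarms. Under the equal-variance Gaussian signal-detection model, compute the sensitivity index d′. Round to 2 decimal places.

d′ = 1.39

H = 79/125 = 0.6320
FA = 11/75 = 0.1467
z(0.6320) = 0.3372, z(0.1467) = -1.0507
d' = z(H) − z(FA) = 0.3372 − (-1.0507) = 1.3879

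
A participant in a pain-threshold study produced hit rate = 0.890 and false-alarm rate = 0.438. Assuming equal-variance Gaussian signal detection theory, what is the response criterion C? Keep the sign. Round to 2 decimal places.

C = -0.54

z(0.890) = 1.2265, z(0.438) = -0.1560
c = −½·[z(H) + z(FA)] = −0.5 × (1.2265 + (-0.1560)) = -0.53525
c < 0: the participant has a liberal response bias.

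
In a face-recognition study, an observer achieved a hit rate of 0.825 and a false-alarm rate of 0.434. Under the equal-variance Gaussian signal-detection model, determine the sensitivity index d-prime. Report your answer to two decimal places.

d-prime = 1.10

z(0.825) = 0.935, z(0.434) = -0.166
d' = z(H) − z(FA) = 0.935 − (-0.166) = 1.101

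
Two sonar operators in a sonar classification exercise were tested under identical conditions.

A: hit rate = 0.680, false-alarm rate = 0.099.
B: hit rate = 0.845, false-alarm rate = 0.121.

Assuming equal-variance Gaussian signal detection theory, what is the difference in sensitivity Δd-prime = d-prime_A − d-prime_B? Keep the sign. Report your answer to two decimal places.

Δd-prime = -0.43

A: z(0.680) = 0.468, z(0.099) = -1.287, d' = 1.755
B: z(0.845) = 1.015, z(0.121) = -1.170, d' = 2.185
Δd' = d'_A − d'_B = 1.755 − 2.185 = -0.430
B has the higher sensitivity.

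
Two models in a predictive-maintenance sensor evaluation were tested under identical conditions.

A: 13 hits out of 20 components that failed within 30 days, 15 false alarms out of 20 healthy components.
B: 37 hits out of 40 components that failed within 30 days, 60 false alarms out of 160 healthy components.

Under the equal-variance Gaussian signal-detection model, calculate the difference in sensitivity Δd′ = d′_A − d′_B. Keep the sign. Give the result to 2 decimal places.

A: z(0.6500) = 0.385, z(0.7500) = 0.674, d' = -0.289
B: z(0.9250) = 1.440, z(0.3750) = -0.319, d' = 1.759
Δd' = d'_A − d'_B = -0.289 − 1.759 = -2.048
B has the higher sensitivity.

Δd′ = -2.05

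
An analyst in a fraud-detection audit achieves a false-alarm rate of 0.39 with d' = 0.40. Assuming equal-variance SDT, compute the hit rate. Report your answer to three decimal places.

z(false-alarm rate) = z(0.39) = -0.2793
z(H) = z(FA) + d' = -0.2793 + 0.40 = 0.1207
hit rate = Φ(0.1207) = 0.5480

hit rate = 0.548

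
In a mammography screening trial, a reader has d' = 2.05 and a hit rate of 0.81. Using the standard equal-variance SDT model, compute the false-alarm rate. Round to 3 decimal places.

false-alarm rate = 0.121

z(hit rate) = z(0.81) = 0.8779
z(FA) = z(H) − d' = 0.8779 − 2.05 = -1.1721
false-alarm rate = Φ(-1.1721) = 0.1206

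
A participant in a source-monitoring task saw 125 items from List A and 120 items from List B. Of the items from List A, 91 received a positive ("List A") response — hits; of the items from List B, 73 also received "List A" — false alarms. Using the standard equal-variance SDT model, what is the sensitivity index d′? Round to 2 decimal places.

d′ = 0.33

H = 91/125 = 0.7280
FA = 73/120 = 0.6083
z(H) = z(0.7280) = 0.6068
z(FA) = z(0.6083) = 0.2749
d' = z(H) − z(FA) = 0.6068 − 0.2749 = 0.3319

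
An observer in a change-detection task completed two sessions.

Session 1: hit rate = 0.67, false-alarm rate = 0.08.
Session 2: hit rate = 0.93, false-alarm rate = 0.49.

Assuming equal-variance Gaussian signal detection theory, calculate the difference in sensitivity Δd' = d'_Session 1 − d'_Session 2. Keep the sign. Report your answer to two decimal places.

Δd' = 0.34

Session 1: z(0.67) = 0.440, z(0.08) = -1.405, d' = 1.845
Session 2: z(0.93) = 1.476, z(0.49) = -0.025, d' = 1.501
Δd' = d'_Session 1 − d'_Session 2 = 1.845 − 1.501 = 0.344
Session 1 has the higher sensitivity.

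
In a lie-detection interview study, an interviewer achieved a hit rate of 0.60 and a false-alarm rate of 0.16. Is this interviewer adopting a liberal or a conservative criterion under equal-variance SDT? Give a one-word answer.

conservative

z(H) = 0.253, z(FA) = -0.994
c = −½·(z(H) + z(FA)) = 0.3705
c > 0 → conservative criterion (biased toward responding “no”).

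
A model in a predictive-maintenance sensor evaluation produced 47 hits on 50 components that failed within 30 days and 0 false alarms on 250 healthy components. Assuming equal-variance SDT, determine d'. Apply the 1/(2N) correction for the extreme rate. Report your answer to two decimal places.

The false-alarm rate is 0/250 = 0, so apply the 1/(2N) correction: FA → 1/(2·250) = 0.00200.
z(H) = z(0.94000) = 1.555
z(FA) = z(0.00200) = -2.878
d' = 1.555 − (-2.878) = 4.433

d' = 4.43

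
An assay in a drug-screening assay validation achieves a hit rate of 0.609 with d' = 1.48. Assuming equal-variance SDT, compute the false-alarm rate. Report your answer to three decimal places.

false-alarm rate = 0.114

z(hit rate) = z(0.609) = 0.2767
z(FA) = z(H) − d' = 0.2767 − 1.48 = -1.2033
false-alarm rate = Φ(-1.2033) = 0.1144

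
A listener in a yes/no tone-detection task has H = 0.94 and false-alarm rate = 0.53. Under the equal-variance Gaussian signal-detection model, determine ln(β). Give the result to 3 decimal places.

Φ⁻¹(H) = Φ⁻¹(0.94) = 1.5548
Φ⁻¹(FA) = Φ⁻¹(0.53) = 0.0753
ln β = −½·[z(H)² − z(FA)²] = −0.5 × (2.4174 − 0.0057) = -1.20585

ln β = -1.206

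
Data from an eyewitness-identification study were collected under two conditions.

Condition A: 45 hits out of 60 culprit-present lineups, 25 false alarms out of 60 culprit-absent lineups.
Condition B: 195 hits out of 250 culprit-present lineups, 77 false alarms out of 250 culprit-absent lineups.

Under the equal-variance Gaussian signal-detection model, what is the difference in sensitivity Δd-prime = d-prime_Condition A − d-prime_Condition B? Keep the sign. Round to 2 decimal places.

Condition A: z(0.7500) = 0.674, z(0.4167) = -0.210, d' = 0.884
Condition B: z(0.7800) = 0.772, z(0.3080) = -0.502, d' = 1.274
Δd' = d'_Condition A − d'_Condition B = 0.884 − 1.274 = -0.390
Condition B has the higher sensitivity.

Δd-prime = -0.39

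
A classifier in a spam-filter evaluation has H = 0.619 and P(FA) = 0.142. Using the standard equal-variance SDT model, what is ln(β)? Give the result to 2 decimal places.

ln β = 0.53

z(H) = z(0.619) = 0.303
z(FA) = z(0.142) = -1.071
ln β = −½·[z(H)² − z(FA)²] = −0.5 × (0.092 − 1.147) = 0.5275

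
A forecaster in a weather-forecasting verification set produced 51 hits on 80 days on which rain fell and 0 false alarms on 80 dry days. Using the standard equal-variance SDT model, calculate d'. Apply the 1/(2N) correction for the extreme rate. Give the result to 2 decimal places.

d' = 2.85

The false-alarm rate is 0/80 = 0, so apply the 1/(2N) correction: FA → 1/(2·80) = 0.00625.
z(H) = z(0.63750) = 0.352
z(FA) = z(0.00625) = -2.498
d' = 0.352 − (-2.498) = 2.850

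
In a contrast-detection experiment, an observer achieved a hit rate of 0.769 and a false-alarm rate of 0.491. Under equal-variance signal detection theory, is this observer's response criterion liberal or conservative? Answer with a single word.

z(H) = 0.736, z(FA) = -0.023
c = −½·(z(H) + z(FA)) = -0.3565
c < 0 → liberal criterion (biased toward responding “yes”).

liberal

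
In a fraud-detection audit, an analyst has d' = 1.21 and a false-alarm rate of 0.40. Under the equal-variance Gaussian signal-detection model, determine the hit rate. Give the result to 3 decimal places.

z(false-alarm rate) = z(0.40) = -0.2533
z(H) = z(FA) + d' = -0.2533 + 1.21 = 0.9567
hit rate = Φ(0.9567) = 0.8306

hit rate = 0.831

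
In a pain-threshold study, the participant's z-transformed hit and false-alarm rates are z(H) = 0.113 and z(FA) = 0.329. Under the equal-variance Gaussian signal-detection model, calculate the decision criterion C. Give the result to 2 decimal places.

c = −½·[z(H) + z(FA)] = −½·(0.113 + 0.329) = -0.221
c < 0: the participant has a liberal response bias.

C = -0.22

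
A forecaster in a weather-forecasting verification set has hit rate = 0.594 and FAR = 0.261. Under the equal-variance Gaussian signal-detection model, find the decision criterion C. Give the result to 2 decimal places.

C = 0.20

Φ⁻¹(H) = 0.2378
Φ⁻¹(FA) = -0.6403
c = −½·[z(H) + z(FA)] = −0.5 × (0.2378 + (-0.6403)) = 0.20125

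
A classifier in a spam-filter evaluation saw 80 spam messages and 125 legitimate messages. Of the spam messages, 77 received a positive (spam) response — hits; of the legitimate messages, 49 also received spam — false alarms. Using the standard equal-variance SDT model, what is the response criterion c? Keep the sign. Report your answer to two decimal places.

H = 77/80 = 0.9625
FA = 49/125 = 0.3920
z(H) = z(0.9625) = 1.780
z(FA) = z(0.3920) = -0.274
c = −½·[z(H) + z(FA)] = −0.5 × (1.780 + (-0.274)) = -0.753
c < 0: the classifier has a liberal response bias.

c = -0.75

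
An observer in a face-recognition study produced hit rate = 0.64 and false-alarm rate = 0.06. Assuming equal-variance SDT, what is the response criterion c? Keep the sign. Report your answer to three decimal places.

c = 0.598

z(H) = 0.3585
z(FA) = -1.5548
c = −½·[z(H) + z(FA)] = −0.5 × (0.3585 + (-1.5548)) = 0.59815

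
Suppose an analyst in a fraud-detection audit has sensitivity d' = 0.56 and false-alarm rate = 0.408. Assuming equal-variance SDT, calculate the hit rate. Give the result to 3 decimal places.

z(false-alarm rate) = z(0.408) = -0.2327
z(H) = z(FA) + d' = -0.2327 + 0.56 = 0.3273
hit rate = Φ(0.3273) = 0.6283

hit rate = 0.628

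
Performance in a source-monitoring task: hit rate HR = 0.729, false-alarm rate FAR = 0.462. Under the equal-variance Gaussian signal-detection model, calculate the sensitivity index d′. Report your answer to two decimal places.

z(H) = z(0.729) = 0.610
z(FA) = z(0.462) = -0.095
d' = z(H) − z(FA) = 0.610 − (-0.095) = 0.705

d′ = 0.71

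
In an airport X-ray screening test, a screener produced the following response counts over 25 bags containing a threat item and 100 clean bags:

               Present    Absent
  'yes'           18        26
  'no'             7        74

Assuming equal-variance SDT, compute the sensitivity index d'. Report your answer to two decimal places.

d' = 1.23

H = 18/25 = 0.7200
FA = 26/100 = 0.2600
Φ⁻¹(0.7200) = 0.583, Φ⁻¹(0.2600) = -0.643
d' = z(H) − z(FA) = 0.583 − (-0.643) = 1.226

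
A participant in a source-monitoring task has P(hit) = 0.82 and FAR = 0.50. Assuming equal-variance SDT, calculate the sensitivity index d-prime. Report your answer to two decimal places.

Φ⁻¹(0.82) = 0.915, Φ⁻¹(0.50) = 0.000
d' = z(H) − z(FA) = 0.915 − 0.000 = 0.915

d-prime = 0.92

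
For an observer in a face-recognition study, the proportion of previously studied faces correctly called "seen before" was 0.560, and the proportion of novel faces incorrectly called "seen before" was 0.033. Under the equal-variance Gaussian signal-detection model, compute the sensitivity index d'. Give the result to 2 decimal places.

d' = 1.99

Φ⁻¹(H) = Φ⁻¹(0.560) = 0.151
Φ⁻¹(FA) = Φ⁻¹(0.033) = -1.838
d' = z(H) − z(FA) = 0.151 − (-1.838) = 1.989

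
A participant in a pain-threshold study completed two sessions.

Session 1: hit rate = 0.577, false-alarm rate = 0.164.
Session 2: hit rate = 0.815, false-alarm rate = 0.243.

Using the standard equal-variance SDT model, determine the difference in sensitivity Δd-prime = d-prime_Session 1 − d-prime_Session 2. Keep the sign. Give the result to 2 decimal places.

Δd-prime = -0.42

Session 1: z(0.577) = 0.194, z(0.164) = -0.978, d' = 1.172
Session 2: z(0.815) = 0.896, z(0.243) = -0.697, d' = 1.593
Δd' = d'_Session 1 − d'_Session 2 = 1.172 − 1.593 = -0.421
Session 2 has the higher sensitivity.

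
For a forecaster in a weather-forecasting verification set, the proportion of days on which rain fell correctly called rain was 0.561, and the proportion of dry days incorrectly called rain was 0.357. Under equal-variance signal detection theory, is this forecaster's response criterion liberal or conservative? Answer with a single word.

z(H) = 0.154, z(FA) = -0.366
c = −½·(z(H) + z(FA)) = 0.106
c > 0 → conservative criterion (biased toward responding “no”).

conservative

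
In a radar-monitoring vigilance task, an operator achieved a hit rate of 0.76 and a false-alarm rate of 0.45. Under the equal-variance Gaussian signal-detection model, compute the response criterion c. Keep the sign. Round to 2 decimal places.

c = -0.29

Φ⁻¹(H) = Φ⁻¹(0.76) = 0.7063
Φ⁻¹(FA) = Φ⁻¹(0.45) = -0.1257
c = −½·[z(H) + z(FA)] = −0.5 × (0.7063 + (-0.1257)) = -0.2903
c < 0: the operator has a liberal response bias.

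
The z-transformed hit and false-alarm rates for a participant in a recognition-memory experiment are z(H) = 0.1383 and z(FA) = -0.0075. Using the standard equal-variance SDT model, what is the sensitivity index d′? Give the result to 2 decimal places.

d′ = 0.15

d' = z(H) − z(FA) = 0.1383 − (-0.0075) = 0.1458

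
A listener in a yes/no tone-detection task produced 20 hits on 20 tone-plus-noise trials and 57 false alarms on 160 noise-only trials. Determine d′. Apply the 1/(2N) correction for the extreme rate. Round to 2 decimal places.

The hit rate is 20/20 = 1, so apply the 1/(2N) correction: H → 1 − 1/(2·20) = 0.97500.
z(H) = z(0.97500) = 1.960
z(FA) = z(0.35625) = -0.369
d' = 1.960 − (-0.369) = 2.329

d′ = 2.33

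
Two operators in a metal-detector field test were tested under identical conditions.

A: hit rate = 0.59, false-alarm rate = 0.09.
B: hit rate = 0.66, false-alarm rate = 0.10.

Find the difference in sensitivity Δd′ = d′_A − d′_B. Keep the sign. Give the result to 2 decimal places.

A: z(0.59) = 0.228, z(0.09) = -1.341, d' = 1.569
B: z(0.66) = 0.412, z(0.10) = -1.282, d' = 1.694
Δd' = d'_A − d'_B = 1.569 − 1.694 = -0.125
B has the higher sensitivity.

Δd′ = -0.13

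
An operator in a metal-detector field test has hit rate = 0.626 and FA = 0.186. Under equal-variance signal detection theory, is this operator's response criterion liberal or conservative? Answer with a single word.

conservative

z(H) = 0.321, z(FA) = -0.893
c = −½·(z(H) + z(FA)) = 0.286
c > 0 → conservative criterion (biased toward responding “no”).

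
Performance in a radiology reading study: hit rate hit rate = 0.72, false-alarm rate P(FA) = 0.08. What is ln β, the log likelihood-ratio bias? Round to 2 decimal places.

z(H) = z(0.72) = 0.583
z(FA) = z(0.08) = -1.405
ln β = −½·[z(H)² − z(FA)²] = −0.5 × (0.340 − 1.974) = 0.817

ln β = 0.82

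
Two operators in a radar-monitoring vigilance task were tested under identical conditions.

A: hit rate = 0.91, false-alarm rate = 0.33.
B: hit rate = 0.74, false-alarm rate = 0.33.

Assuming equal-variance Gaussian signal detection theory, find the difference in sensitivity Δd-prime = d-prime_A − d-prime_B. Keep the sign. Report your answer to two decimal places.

A: z(0.91) = 1.341, z(0.33) = -0.440, d' = 1.781
B: z(0.74) = 0.643, z(0.33) = -0.440, d' = 1.083
Δd' = d'_A − d'_B = 1.781 − 1.083 = 0.698
A has the higher sensitivity.

Δd-prime = 0.70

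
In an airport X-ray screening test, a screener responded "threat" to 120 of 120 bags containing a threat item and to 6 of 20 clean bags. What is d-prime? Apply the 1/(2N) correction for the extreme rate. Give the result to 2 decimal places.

d-prime = 3.16

The hit rate is 120/120 = 1, so apply the 1/(2N) correction: H → 1 − 1/(2·120) = 0.99583.
z(H) = z(0.99583) = 2.638
z(FA) = z(0.30000) = -0.524
d' = 2.638 − (-0.524) = 3.162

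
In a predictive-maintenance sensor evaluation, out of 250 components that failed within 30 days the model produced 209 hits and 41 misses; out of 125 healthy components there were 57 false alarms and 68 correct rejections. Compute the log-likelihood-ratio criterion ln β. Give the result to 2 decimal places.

H = 209/250 = 0.8360
FA = 57/125 = 0.4560
z(H) = z(0.8360) = 0.978
z(FA) = z(0.4560) = -0.111
ln β = −½·[z(H)² − z(FA)²] = −0.5 × (0.956 − 0.012) = -0.472

ln β = -0.47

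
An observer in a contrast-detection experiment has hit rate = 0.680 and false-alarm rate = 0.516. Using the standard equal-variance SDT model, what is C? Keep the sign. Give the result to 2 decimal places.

C = -0.25

Φ⁻¹(H) = Φ⁻¹(0.680) = 0.468
Φ⁻¹(FA) = Φ⁻¹(0.516) = 0.040
c = −½·[z(H) + z(FA)] = −0.5 × (0.468 + 0.040) = -0.254
c < 0: the observer has a liberal response bias.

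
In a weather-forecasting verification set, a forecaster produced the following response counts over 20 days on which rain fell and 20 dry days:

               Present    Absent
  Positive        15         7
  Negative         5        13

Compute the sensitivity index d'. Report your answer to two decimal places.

d' = 1.06

H = 15/20 = 0.7500
FA = 7/20 = 0.3500
z(H) = 0.6745
z(FA) = -0.3853
d' = z(H) − z(FA) = 0.6745 − (-0.3853) = 1.0598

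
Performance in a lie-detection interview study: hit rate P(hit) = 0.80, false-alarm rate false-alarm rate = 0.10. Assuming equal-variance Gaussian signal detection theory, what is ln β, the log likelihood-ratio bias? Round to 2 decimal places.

z(H) = z(0.80) = 0.842
z(FA) = z(0.10) = -1.282
ln β = −½·[z(H)² − z(FA)²] = −0.5 × (0.709 − 1.644) = 0.4675

ln β = 0.47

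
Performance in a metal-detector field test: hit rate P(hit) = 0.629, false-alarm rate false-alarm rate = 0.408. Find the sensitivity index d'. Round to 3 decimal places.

Φ⁻¹(0.629) = 0.3292, Φ⁻¹(0.408) = -0.2327
d' = z(H) − z(FA) = 0.3292 − (-0.2327) = 0.5619

d' = 0.562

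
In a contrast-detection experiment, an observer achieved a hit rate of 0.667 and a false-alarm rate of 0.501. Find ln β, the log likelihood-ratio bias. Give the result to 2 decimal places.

z(H) = z(0.667) = 0.432
z(FA) = z(0.501) = 0.003
ln β = −½·[z(H)² − z(FA)²] = −0.5 × (0.187 − 0.000) = -0.0935

ln β = -0.09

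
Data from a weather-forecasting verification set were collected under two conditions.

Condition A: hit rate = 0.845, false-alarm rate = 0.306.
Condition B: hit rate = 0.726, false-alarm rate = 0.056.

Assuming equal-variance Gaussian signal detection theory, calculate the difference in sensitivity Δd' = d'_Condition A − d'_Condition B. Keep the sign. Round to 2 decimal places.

Condition A: z(0.845) = 1.015, z(0.306) = -0.507, d' = 1.522
Condition B: z(0.726) = 0.601, z(0.056) = -1.589, d' = 2.190
Δd' = d'_Condition A − d'_Condition B = 1.522 − 2.190 = -0.668
Condition B has the higher sensitivity.

Δd' = -0.67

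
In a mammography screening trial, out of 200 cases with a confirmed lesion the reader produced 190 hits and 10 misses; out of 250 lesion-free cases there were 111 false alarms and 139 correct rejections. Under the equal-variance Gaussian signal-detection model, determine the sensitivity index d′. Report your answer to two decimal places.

d′ = 1.79

H = 190/200 = 0.9500
FA = 111/250 = 0.4440
Φ⁻¹(H) = Φ⁻¹(0.9500) = 1.645
Φ⁻¹(FA) = Φ⁻¹(0.4440) = -0.141
d' = z(H) − z(FA) = 1.645 − (-0.141) = 1.786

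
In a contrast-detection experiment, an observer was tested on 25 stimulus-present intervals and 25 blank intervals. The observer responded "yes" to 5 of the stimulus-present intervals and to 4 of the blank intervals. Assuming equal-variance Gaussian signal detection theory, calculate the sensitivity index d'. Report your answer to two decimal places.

d' = 0.15

H = 5/25 = 0.2000
FA = 4/25 = 0.1600
z(H) = z(0.2000) = -0.842
z(FA) = z(0.1600) = -0.994
d' = z(H) − z(FA) = -0.842 − (-0.994) = 0.152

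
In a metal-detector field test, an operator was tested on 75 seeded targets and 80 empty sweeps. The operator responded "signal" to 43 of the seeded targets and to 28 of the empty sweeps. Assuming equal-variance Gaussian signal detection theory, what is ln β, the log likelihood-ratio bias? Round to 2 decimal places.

ln β = 0.06

H = 43/75 = 0.5733
FA = 28/80 = 0.3500
z(H) = z(0.5733) = 0.185
z(FA) = z(0.3500) = -0.385
ln β = −½·[z(H)² − z(FA)²] = −0.5 × (0.034 − 0.148) = 0.057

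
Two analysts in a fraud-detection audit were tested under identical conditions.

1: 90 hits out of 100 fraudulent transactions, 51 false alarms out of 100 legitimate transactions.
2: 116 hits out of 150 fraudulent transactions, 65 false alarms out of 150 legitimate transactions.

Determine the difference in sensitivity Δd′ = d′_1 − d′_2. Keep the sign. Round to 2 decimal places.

Δd′ = 0.34

1: z(0.9000) = 1.282, z(0.5100) = 0.025, d' = 1.257
2: z(0.7733) = 0.750, z(0.4333) = -0.168, d' = 0.918
Δd' = d'_1 − d'_2 = 1.257 − 0.918 = 0.339
1 has the higher sensitivity.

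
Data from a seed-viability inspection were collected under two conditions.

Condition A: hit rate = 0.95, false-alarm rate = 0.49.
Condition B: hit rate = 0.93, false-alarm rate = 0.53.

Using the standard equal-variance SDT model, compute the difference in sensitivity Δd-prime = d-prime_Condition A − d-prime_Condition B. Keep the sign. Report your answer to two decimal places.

Δd-prime = 0.27

Condition A: z(0.95) = 1.645, z(0.49) = -0.025, d' = 1.670
Condition B: z(0.93) = 1.476, z(0.53) = 0.075, d' = 1.401
Δd' = d'_Condition A − d'_Condition B = 1.670 − 1.401 = 0.269
Condition A has the higher sensitivity.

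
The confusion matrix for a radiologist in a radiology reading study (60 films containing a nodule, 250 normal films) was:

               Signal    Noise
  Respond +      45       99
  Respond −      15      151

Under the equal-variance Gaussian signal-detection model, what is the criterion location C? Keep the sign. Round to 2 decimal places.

H = 45/60 = 0.7500
FA = 99/250 = 0.3960
z(H) = z(0.7500) = 0.6745
z(FA) = z(0.3960) = -0.2637
c = −½·[z(H) + z(FA)] = −0.5 × (0.6745 + (-0.2637)) = -0.2054
c < 0: the radiologist has a liberal response bias.

C = -0.21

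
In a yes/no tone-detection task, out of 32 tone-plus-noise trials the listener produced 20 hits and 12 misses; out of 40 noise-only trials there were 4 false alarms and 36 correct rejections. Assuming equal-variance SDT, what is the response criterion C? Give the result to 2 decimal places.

C = 0.48

H = 20/32 = 0.6250
FA = 4/40 = 0.1000
z(H) = z(0.6250) = 0.319
z(FA) = z(0.1000) = -1.282
c = −½·[z(H) + z(FA)] = −0.5 × (0.319 + (-1.282)) = 0.4815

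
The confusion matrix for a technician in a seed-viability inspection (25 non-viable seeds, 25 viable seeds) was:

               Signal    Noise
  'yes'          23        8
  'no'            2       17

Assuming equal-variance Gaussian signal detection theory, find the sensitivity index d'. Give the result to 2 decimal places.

H = 23/25 = 0.9200
FA = 8/25 = 0.3200
z(H) = z(0.9200) = 1.405
z(FA) = z(0.3200) = -0.468
d' = z(H) − z(FA) = 1.405 − (-0.468) = 1.873

d' = 1.87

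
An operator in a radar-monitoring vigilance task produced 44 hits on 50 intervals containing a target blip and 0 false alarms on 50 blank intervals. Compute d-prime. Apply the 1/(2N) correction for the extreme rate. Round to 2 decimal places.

The false-alarm rate is 0/50 = 0, so apply the 1/(2N) correction: FA → 1/(2·50) = 0.01000.
z(H) = z(0.88000) = 1.175
z(FA) = z(0.01000) = -2.326
d' = 1.175 − (-2.326) = 3.501

d-prime = 3.50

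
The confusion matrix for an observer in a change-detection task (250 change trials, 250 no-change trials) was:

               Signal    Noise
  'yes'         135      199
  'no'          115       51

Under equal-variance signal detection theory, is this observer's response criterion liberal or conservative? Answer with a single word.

z(H) = 0.100, z(FA) = 0.827
c = −½·(z(H) + z(FA)) = -0.4635
c < 0 → liberal criterion (biased toward responding “yes”).

liberal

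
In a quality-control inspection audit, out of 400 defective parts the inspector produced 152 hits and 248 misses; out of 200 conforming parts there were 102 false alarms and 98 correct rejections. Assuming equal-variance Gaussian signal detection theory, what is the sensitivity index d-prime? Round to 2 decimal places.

H = 152/400 = 0.3800
FA = 102/200 = 0.5100
Φ⁻¹(H) = Φ⁻¹(0.3800) = -0.305
Φ⁻¹(FA) = Φ⁻¹(0.5100) = 0.025
d' = z(H) − z(FA) = -0.305 − 0.025 = -0.330

d-prime = -0.33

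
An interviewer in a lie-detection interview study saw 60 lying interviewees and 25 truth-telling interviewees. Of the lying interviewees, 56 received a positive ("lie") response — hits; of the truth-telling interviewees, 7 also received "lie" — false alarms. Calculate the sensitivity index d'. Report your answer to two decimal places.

d' = 2.08

H = 56/60 = 0.9333
FA = 7/25 = 0.2800
z(H) = z(0.9333) = 1.501
z(FA) = z(0.2800) = -0.583
d' = z(H) − z(FA) = 1.501 − (-0.583) = 2.084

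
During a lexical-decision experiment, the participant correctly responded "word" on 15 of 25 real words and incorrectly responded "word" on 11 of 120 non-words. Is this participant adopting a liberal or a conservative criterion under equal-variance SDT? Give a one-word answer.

z(H) = 0.253, z(FA) = -1.331
c = −½·(z(H) + z(FA)) = 0.539
c > 0 → conservative criterion (biased toward responding “no”).

conservative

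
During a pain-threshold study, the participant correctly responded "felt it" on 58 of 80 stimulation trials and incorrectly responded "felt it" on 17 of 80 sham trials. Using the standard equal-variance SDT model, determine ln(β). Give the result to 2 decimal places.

ln β = 0.14

H = 58/80 = 0.7250
FA = 17/80 = 0.2125
z(0.7250) = 0.598, z(0.2125) = -0.798
ln β = −½·[z(H)² − z(FA)²] = −0.5 × (0.358 − 0.637) = 0.1395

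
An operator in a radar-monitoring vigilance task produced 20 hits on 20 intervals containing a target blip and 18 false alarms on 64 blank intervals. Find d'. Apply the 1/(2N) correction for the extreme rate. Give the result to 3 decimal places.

The hit rate is 20/20 = 1, so apply the 1/(2N) correction: H → 1 − 1/(2·20) = 0.97500.
z(H) = z(0.97500) = 1.9600
z(FA) = z(0.28125) = -0.5791
d' = 1.9600 − (-0.5791) = 2.5391

d' = 2.539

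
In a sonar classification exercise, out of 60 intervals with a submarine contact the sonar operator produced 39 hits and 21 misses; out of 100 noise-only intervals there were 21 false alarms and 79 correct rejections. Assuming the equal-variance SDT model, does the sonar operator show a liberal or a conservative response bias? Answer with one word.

z(H) = 0.385, z(FA) = -0.806
c = −½·(z(H) + z(FA)) = 0.2105
c > 0 → conservative criterion (biased toward responding “no”).

conservative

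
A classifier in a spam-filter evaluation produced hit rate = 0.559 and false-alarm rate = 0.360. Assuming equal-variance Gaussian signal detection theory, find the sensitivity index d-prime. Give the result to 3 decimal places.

d-prime = 0.507

z(H) = 0.1484
z(FA) = -0.3585
d' = z(H) − z(FA) = 0.1484 − (-0.3585) = 0.5069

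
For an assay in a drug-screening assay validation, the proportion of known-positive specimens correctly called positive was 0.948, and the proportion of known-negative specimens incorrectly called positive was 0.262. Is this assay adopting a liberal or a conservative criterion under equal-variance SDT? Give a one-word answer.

z(H) = 1.626, z(FA) = -0.637
c = −½·(z(H) + z(FA)) = -0.4945
c < 0 → liberal criterion (biased toward responding “yes”).

liberal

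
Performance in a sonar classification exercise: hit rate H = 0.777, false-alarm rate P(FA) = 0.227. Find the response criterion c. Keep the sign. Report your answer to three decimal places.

z(H) = z(0.777) = 0.7621
z(FA) = z(0.227) = -0.7488
c = −½·[z(H) + z(FA)] = −0.5 × (0.7621 + (-0.7488)) = -0.00665

c = -0.007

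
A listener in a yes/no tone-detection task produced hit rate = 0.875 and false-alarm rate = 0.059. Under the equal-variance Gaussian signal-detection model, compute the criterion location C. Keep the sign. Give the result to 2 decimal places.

Φ⁻¹(0.875) = 1.150, Φ⁻¹(0.059) = -1.563
c = −½·[z(H) + z(FA)] = −0.5 × (1.150 + (-1.563)) = 0.2065
c > 0: the listener has a conservative response bias.

C = 0.21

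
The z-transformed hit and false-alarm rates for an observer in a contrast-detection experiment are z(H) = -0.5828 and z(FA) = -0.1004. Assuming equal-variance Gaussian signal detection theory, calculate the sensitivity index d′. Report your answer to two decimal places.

d' = z(H) − z(FA) = -0.5828 − (-0.1004) = -0.4824

d′ = -0.48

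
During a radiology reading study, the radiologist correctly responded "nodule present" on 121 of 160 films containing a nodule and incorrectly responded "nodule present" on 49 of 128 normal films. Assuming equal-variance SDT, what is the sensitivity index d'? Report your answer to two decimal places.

H = 121/160 = 0.7562
FA = 49/128 = 0.3828
Φ⁻¹(0.7562) = 0.6941, Φ⁻¹(0.3828) = -0.2981
d' = z(H) − z(FA) = 0.6941 − (-0.2981) = 0.9922

d' = 0.99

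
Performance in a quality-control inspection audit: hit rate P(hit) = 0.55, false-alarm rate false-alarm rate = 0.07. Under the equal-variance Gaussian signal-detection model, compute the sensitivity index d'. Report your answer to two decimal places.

z(H) = z(0.55) = 0.126
z(FA) = z(0.07) = -1.476
d' = z(H) − z(FA) = 0.126 − (-1.476) = 1.602

d' = 1.60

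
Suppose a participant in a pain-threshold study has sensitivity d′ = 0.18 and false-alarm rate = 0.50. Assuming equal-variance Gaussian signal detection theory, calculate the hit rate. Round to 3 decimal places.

hit rate = 0.571

z(false-alarm rate) = z(0.50) = 0.0000
z(H) = z(FA) + d' = 0.0000 + 0.18 = 0.1800
hit rate = Φ(0.1800) = 0.5714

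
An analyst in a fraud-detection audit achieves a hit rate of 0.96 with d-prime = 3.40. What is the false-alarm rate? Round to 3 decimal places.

false-alarm rate = 0.050

z(hit rate) = z(0.96) = 1.7507
z(FA) = z(H) − d' = 1.7507 − 3.40 = -1.6493
false-alarm rate = Φ(-1.6493) = 0.0495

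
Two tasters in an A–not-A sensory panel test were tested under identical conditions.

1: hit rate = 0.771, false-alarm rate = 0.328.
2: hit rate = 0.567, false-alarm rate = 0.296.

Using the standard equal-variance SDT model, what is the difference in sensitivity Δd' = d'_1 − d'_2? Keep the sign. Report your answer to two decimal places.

Δd' = 0.48

1: z(0.771) = 0.742, z(0.328) = -0.445, d' = 1.187
2: z(0.567) = 0.169, z(0.296) = -0.536, d' = 0.705
Δd' = d'_1 − d'_2 = 1.187 − 0.705 = 0.482
1 has the higher sensitivity.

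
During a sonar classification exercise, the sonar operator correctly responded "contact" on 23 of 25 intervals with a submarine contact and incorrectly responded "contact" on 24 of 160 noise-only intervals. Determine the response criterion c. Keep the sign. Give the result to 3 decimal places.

H = 23/25 = 0.9200
FA = 24/160 = 0.1500
z(0.9200) = 1.4051, z(0.1500) = -1.0364
c = −½·[z(H) + z(FA)] = −0.5 × (1.4051 + (-1.0364)) = -0.18435
c < 0: the sonar operator has a liberal response bias.

c = -0.184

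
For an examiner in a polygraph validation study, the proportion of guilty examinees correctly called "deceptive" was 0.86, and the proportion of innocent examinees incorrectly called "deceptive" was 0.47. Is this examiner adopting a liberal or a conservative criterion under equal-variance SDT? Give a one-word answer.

liberal

z(H) = 1.080, z(FA) = -0.075
c = −½·(z(H) + z(FA)) = -0.5025
c < 0 → liberal criterion (biased toward responding “yes”).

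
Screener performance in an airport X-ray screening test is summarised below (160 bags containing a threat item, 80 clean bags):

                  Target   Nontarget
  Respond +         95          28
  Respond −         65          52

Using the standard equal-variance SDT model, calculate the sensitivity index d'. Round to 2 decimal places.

H = 95/160 = 0.5938
FA = 28/80 = 0.3500
z(H) = z(0.5938) = 0.237
z(FA) = z(0.3500) = -0.385
d' = z(H) − z(FA) = 0.237 − (-0.385) = 0.622

d' = 0.62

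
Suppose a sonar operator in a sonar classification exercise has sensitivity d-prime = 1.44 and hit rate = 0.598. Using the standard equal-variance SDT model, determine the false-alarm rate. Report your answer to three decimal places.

z(hit rate) = z(0.598) = 0.2482
z(FA) = z(H) − d' = 0.2482 − 1.44 = -1.1918
false-alarm rate = Φ(-1.1918) = 0.1167

false-alarm rate = 0.117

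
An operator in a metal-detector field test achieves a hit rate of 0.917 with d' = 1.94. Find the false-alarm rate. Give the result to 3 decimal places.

z(hit rate) = z(0.917) = 1.3852
z(FA) = z(H) − d' = 1.3852 − 1.94 = -0.5548
false-alarm rate = Φ(-0.5548) = 0.2895

false-alarm rate = 0.290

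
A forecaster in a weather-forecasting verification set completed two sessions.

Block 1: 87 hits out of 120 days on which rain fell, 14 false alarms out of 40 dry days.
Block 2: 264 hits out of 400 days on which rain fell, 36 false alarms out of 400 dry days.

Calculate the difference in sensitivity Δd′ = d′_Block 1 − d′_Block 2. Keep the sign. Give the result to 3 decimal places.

Block 1: z(0.7250) = 0.5978, z(0.3500) = -0.3853, d' = 0.9831
Block 2: z(0.6600) = 0.4125, z(0.0900) = -1.3408, d' = 1.7533
Δd' = d'_Block 1 − d'_Block 2 = 0.9831 − 1.7533 = -0.7702
Block 2 has the higher sensitivity.

Δd′ = -0.770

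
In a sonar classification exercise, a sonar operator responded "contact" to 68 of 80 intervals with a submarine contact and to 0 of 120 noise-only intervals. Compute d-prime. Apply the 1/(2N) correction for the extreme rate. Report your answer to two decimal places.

The false-alarm rate is 0/120 = 0, so apply the 1/(2N) correction: FA → 1/(2·120) = 0.00417.
z(H) = z(0.85000) = 1.036
z(FA) = z(0.00417) = -2.638
d' = 1.036 − (-2.638) = 3.674

d-prime = 3.67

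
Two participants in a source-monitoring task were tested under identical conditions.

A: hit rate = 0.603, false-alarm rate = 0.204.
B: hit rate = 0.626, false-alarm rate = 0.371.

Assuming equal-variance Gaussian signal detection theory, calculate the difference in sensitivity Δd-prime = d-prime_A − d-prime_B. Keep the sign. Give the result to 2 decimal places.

Δd-prime = 0.44

A: z(0.603) = 0.261, z(0.204) = -0.827, d' = 1.088
B: z(0.626) = 0.321, z(0.371) = -0.329, d' = 0.650
Δd' = d'_A − d'_B = 1.088 − 0.650 = 0.438
A has the higher sensitivity.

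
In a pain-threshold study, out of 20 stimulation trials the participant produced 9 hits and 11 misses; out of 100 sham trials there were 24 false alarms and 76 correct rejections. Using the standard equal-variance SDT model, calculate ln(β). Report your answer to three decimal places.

ln β = 0.242

H = 9/20 = 0.4500
FA = 24/100 = 0.2400
z(H) = z(0.4500) = -0.1257
z(FA) = z(0.2400) = -0.7063
ln β = −½·[z(H)² − z(FA)²] = −0.5 × (0.0158 − 0.4989) = 0.24155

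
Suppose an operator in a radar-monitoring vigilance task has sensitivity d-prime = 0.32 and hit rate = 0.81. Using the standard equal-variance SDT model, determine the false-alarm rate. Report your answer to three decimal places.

false-alarm rate = 0.712

z(hit rate) = z(0.81) = 0.8779
z(FA) = z(H) − d' = 0.8779 − 0.32 = 0.5579
false-alarm rate = Φ(0.5579) = 0.7115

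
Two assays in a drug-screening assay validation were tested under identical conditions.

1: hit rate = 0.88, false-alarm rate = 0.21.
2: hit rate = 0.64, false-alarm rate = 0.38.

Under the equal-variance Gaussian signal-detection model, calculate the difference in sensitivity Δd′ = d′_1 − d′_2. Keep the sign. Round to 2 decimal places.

Δd′ = 1.32

1: z(0.88) = 1.175, z(0.21) = -0.806, d' = 1.981
2: z(0.64) = 0.358, z(0.38) = -0.305, d' = 0.663
Δd' = d'_1 − d'_2 = 1.981 − 0.663 = 1.318
1 has the higher sensitivity.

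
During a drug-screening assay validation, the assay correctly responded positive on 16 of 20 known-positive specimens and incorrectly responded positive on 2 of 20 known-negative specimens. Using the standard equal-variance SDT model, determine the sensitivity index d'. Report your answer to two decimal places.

H = 16/20 = 0.8000
FA = 2/20 = 0.1000
z(0.8000) = 0.842, z(0.1000) = -1.282
d' = z(H) − z(FA) = 0.842 − (-1.282) = 2.124

d' = 2.12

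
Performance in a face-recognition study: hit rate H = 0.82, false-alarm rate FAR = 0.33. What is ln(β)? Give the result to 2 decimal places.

z(H) = z(0.82) = 0.915
z(FA) = z(0.33) = -0.440
ln β = −½·[z(H)² − z(FA)²] = −0.5 × (0.837 − 0.194) = -0.3215

ln β = -0.32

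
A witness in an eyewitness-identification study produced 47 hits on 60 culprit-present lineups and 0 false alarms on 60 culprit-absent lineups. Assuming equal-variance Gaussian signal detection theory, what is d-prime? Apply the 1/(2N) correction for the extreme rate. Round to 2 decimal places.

d-prime = 3.18

The false-alarm rate is 0/60 = 0, so apply the 1/(2N) correction: FA → 1/(2·60) = 0.00833.
z(H) = z(0.78333) = 0.783
z(FA) = z(0.00833) = -2.394
d' = 0.783 − (-2.394) = 3.177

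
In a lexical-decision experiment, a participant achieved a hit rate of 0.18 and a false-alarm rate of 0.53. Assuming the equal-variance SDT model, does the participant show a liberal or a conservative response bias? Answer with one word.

z(H) = -0.915, z(FA) = 0.075
c = −½·(z(H) + z(FA)) = 0.420
c > 0 → conservative criterion (biased toward responding “no”).

conservative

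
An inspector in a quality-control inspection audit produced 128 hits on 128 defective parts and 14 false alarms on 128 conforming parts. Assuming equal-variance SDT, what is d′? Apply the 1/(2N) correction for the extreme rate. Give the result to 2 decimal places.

The hit rate is 128/128 = 1, so apply the 1/(2N) correction: H → 1 − 1/(2·128) = 0.99609.
z(H) = z(0.99609) = 2.660
z(FA) = z(0.10938) = -1.230
d' = 2.660 − (-1.230) = 3.890

d′ = 3.89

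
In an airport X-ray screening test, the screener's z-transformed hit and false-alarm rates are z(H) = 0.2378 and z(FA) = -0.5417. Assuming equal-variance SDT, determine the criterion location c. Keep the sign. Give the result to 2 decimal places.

c = −½·[z(H) + z(FA)] = −½·(0.2378 + (-0.5417)) = 0.15195
c > 0: the screener has a conservative response bias.

c = 0.15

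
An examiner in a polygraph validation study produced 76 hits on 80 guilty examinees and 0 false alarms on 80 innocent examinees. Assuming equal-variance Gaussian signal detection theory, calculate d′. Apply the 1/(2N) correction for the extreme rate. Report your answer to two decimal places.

The false-alarm rate is 0/80 = 0, so apply the 1/(2N) correction: FA → 1/(2·80) = 0.00625.
z(H) = z(0.95000) = 1.645
z(FA) = z(0.00625) = -2.498
d' = 1.645 − (-2.498) = 4.143

d′ = 4.14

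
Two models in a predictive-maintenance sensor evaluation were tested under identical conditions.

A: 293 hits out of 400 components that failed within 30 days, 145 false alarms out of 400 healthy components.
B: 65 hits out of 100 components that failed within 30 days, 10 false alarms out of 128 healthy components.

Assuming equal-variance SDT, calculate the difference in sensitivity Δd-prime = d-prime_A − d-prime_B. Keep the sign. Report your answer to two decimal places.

Δd-prime = -0.83

A: z(0.7325) = 0.620, z(0.3625) = -0.352, d' = 0.972
B: z(0.6500) = 0.385, z(0.0781) = -1.418, d' = 1.803
Δd' = d'_A − d'_B = 0.972 − 1.803 = -0.831
B has the higher sensitivity.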